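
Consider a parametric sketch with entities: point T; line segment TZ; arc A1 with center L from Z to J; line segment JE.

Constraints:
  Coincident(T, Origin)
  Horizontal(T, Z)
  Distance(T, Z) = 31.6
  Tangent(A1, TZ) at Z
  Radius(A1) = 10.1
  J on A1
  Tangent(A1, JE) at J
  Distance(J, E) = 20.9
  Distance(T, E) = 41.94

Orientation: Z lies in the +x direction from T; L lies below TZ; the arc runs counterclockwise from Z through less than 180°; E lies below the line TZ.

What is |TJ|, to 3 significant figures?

25.0

T is at the origin; TZ is horizontal with |TZ| = 31.6 and Z on the +x side, so Z = (31.6, 0.00). The tangent condition forces LZ to be normal to TZ, so L = Z + (0, -10.1) = (31.6, -10.1). Since LJ ⟂ JE (tangency), |LE| = √(10.1² + 20.9²) = 23.2 regardless of where J sits on A1. So E lies on both circle(T, 41.94) and circle(L, 23.2); the below-TZ intersection is E = (26.3, -32.7). J is the foot of the tangent from E: J = (21.7, -12.3).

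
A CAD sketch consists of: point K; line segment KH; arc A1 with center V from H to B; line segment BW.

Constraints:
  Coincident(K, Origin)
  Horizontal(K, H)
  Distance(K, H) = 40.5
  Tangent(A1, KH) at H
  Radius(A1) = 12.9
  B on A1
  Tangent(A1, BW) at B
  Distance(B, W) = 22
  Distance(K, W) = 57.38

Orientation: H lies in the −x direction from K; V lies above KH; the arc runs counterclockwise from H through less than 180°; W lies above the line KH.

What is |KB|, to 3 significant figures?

36.2

Checks: |VB| = 12.90 ✓; ∠(VB, BW) = 90.00° ✓; |BW| = 22.00 ✓; |KW| = 57.38 ✓.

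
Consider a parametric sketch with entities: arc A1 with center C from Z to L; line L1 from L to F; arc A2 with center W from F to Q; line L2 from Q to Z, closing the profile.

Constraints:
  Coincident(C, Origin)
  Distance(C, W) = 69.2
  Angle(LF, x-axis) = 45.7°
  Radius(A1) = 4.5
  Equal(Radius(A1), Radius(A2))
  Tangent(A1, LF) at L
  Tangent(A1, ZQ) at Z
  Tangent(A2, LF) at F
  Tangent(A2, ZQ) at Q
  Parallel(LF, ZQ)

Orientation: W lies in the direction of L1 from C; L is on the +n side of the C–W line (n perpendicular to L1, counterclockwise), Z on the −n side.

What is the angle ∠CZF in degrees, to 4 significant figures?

82.59°

The slot axis is L1's direction at 45.7°, so u = (cos 45.7°, sin 45.7°) = (0.6984, 0.7157) and n = (−sin 45.7°, cos 45.7°) = (-0.7157, 0.6984). C is at the origin and W lies 69.2 along u from C, so W = 69.2·u = (48.33, 49.53). Tangency of A1 to both parallel lines with radius 4.5 puts L and Z at C ± 4.5·n: L = (-3.221, 3.143), Z = (3.221, -3.143). Equal radii place F and Q the same way about W: F = W + 4.5·n = (45.11, 52.67), Q = W − 4.5·n = (51.55, 46.38). Then cos ∠CZF = ZC·ZF / (|ZC||ZF|), giving 82.59°.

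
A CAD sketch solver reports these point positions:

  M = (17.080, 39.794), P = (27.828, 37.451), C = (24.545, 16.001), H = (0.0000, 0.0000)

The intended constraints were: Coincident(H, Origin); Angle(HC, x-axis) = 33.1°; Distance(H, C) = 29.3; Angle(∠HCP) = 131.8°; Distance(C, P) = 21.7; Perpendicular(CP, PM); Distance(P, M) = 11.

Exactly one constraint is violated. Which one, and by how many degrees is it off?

Perpendicular(CP, PM) — off by 3.60°.

H = (0.00, 0.00) ✓; HC at 33.10° ✓; |HC| = 29.30 ✓; ∠HCP = 131.8° ✓; |CP| = 21.70 ✓; ∠(CP, PM) = 86.40° ✗; |PM| = 11.00 ✓.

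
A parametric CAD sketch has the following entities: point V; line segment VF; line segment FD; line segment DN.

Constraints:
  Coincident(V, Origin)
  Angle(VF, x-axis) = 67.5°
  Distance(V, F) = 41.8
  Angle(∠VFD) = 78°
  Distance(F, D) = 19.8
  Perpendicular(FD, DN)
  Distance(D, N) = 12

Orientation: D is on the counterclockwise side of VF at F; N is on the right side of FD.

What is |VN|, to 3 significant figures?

54.0

∠VFD = 78.0°, so FD runs at 67.5° + (180° − 78.0°) = 170° from the x-axis; with |FD| = 19.8, D = F + 19.8·(cos 170°, sin 170°) = (-3.47, 42.2). The perpendicularity gives DN at right angles to FD; with |DN| = 12.0 on the right of FD, N = D + 12.0·(0.182, 0.983) = (-1.29, 54.0). Then |VN| = |N − V| = 54.0.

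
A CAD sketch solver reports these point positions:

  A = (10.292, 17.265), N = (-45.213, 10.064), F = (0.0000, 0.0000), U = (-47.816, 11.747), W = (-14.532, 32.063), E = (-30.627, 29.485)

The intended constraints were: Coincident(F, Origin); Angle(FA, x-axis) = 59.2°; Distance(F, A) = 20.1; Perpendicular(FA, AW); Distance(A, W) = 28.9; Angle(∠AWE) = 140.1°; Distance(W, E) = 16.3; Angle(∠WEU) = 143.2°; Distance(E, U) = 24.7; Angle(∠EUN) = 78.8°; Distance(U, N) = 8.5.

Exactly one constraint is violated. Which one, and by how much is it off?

Distance(U, N) = 8.5 — off by 5.40.

F = (0.00, 0.00) ✓; FA at 59.20° ✓; |FA| = 20.10 ✓; ∠(FA, AW) = 90.00° ✓; |AW| = 28.90 ✓; ∠AWE = 140.1° ✓; |WE| = 16.30 ✓; ∠WEU = 143.2° ✓; |EU| = 24.70 ✓; ∠EUN = 78.79° ✓; |UN| = 3.100 ✗.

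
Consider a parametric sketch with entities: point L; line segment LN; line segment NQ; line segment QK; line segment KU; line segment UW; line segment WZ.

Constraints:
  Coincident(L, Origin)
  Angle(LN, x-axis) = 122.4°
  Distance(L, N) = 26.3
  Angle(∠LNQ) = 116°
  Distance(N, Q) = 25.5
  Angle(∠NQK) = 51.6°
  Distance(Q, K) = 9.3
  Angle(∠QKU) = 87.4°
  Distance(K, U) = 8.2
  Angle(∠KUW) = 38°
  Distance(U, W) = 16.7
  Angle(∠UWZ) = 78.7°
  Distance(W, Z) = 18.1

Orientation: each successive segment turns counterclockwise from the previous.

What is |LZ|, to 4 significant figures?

37.42

L is at the origin; LN runs at 122.4° with length 26.3, so N = (-14.09, 22.21). ∠LNQ = 116.0° gives NQ at -173.6° from the x-axis; with |NQ| = 25.5, Q = (-39.43, 19.36). ∠NQK = 51.6° gives QK at -45.20° from the x-axis; with |QK| = 9.3, K = (-32.88, 12.76). ∠QKU = 87.4° gives KU at 47.40° from the x-axis; with |KU| = 8.2, U = (-27.33, 18.80). ∠KUW = 38.0° gives UW at -170.6° from the x-axis; with |UW| = 16.7, W = (-43.81, 16.07). ∠UWZ = 78.7° gives WZ at -69.30° from the x-axis; with |WZ| = 18.1, Z = (-37.41, -0.8587). Then |LZ| = |Z − L| = 37.42.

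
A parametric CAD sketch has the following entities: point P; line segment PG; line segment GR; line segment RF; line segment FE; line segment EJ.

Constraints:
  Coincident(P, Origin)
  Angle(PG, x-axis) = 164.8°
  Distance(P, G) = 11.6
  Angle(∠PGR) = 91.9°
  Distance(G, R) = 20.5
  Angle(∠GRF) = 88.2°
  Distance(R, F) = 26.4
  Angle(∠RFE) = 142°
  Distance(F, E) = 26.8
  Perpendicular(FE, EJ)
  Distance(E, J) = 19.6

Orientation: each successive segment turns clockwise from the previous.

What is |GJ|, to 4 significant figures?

36.64

∠RFE = 142.0° gives FE at -53.10° from the x-axis; with |FE| = 26.8, E = (35.10, -5.317). FE is perpendicular to EJ, so EJ runs at -143.1°; with |EJ| = 19.6, J = (19.43, -17.09). Then |GJ| = |J − G| = 36.64.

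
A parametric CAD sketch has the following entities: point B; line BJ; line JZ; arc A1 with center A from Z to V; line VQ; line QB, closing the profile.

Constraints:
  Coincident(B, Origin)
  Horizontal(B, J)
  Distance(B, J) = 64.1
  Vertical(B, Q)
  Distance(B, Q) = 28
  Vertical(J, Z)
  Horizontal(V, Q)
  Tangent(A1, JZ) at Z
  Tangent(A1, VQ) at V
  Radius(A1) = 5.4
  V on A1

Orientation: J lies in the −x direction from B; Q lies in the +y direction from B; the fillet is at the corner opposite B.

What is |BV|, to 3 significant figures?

65.0

B is at the origin; B and J share the same y with |BJ| = 64.1 and J on the −x side, so J = (-64.1, 0.00). B and Q share the same x with |BQ| = 28.0 and Q on the +y side, so Q = (0.00, 28.0). The virtual corner opposite B is at (-64.1, 28.0). A1 meets JZ tangentially, so AZ is at right angles to JZ and the tangent condition forces AV to be normal to VQ, with radius 5.4, so the center A sits 5.4 in from both sides at A = (-58.7, 22.6). That places the tangent points at Z = (-64.1, 22.6) on JZ and V = (-58.7, 28.0) on VQ. Then |BV| = |V − B| = 65.0.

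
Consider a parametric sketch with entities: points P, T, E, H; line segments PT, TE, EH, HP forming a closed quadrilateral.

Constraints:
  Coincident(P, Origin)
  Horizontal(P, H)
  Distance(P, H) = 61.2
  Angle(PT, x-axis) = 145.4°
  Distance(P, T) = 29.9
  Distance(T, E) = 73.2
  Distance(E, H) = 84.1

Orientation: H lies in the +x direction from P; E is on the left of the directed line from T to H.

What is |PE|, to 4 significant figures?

77.01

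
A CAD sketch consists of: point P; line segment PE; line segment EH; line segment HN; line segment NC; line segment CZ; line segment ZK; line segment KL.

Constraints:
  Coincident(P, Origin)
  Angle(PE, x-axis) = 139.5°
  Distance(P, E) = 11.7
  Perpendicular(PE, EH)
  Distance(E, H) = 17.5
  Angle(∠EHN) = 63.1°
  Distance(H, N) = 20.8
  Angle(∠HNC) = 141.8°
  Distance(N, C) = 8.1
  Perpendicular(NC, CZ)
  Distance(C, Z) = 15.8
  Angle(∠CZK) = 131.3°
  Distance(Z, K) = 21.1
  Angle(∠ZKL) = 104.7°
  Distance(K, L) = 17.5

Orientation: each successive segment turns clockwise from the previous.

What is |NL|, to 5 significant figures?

29.885

P is at the origin; PE runs at 139.5° with length 11.7, so E = (-8.8967, 7.5985). PE is perpendicular to EH, so EH runs at 49.500°; with |EH| = 17.5, H = (2.4686, 20.906). ∠EHN = 63.1° gives HN at -67.400° from the x-axis; with |HN| = 20.8, N = (10.462, 1.7029). ∠HNC = 141.8° gives NC at -105.60° from the x-axis; with |NC| = 8.1, C = (8.2837, -6.0987). The perpendicularity gives CZ at right angles to NC, so CZ runs at 164.40°; with |CZ| = 15.8, Z = (-6.9343, -1.8498). ∠CZK = 131.3° gives ZK at 115.70° from the x-axis; with |ZK| = 21.1, K = (-16.084, 17.163). ∠ZKL = 104.7° gives KL at 40.400° from the x-axis; with |KL| = 17.5, L = (-2.7576, 28.505). Then |NL| = |L − N| = 29.885.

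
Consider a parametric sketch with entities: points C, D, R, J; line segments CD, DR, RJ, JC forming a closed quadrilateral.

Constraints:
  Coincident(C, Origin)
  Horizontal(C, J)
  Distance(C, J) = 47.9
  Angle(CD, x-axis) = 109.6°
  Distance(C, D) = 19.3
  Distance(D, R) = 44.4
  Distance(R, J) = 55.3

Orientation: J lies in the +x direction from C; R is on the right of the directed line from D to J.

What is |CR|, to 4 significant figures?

25.89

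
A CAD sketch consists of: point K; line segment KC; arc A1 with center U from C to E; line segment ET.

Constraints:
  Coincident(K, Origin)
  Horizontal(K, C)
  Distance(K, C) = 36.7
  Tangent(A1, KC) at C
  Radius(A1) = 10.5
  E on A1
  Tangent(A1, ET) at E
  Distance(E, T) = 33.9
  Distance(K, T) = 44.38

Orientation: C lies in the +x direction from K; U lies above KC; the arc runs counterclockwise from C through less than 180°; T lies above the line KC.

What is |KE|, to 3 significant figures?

47.3

Checks: ∠(UC, CK) = 90.00° ✓; |UE| = 10.50 ✓; ∠(UE, ET) = 90.00° ✓; |ET| = 33.90 ✓; |KT| = 44.38 ✓.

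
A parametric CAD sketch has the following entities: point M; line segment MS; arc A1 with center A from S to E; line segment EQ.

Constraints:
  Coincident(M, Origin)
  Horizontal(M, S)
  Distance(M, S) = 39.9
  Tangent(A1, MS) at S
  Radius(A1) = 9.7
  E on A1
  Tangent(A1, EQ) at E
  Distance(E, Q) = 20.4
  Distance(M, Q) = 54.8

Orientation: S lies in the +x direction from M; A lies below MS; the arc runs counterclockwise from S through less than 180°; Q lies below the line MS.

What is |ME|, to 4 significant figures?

35.79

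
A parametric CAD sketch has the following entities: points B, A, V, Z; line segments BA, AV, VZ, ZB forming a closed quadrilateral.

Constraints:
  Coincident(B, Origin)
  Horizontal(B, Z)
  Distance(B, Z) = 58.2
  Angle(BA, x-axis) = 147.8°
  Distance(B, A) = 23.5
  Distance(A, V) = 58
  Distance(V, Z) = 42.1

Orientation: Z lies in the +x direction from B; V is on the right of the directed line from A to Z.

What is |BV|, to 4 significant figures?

34.89

Checks: |AV| = 58.00 ✓; |VZ| = 42.10 ✓.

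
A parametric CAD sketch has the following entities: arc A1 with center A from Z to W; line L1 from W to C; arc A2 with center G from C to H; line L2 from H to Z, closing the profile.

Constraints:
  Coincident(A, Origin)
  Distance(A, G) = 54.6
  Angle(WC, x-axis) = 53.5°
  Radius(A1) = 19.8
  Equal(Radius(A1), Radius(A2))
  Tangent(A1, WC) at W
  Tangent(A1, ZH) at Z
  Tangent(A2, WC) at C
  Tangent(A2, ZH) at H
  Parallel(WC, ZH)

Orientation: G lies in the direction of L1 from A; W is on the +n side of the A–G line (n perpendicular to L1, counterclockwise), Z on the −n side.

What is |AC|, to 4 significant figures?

58.08

The slot axis is L1's direction at 53.5°, so u = (cos 53.5°, sin 53.5°) = (0.5948, 0.8039) and n = (−sin 53.5°, cos 53.5°) = (-0.8039, 0.5948). A is at the origin and G lies 54.6 along u from A, so G = 54.6·u = (32.48, 43.89). Tangency of A1 to both parallel lines with radius 19.8 puts W and Z at A ± 19.8·n: W = (-15.92, 11.78), Z = (15.92, -11.78). Equal radii place C and H the same way about G: C = G + 19.8·n = (16.56, 55.67), H = G − 19.8·n = (48.39, 32.11). Then |AC| = |C − A| = 58.08.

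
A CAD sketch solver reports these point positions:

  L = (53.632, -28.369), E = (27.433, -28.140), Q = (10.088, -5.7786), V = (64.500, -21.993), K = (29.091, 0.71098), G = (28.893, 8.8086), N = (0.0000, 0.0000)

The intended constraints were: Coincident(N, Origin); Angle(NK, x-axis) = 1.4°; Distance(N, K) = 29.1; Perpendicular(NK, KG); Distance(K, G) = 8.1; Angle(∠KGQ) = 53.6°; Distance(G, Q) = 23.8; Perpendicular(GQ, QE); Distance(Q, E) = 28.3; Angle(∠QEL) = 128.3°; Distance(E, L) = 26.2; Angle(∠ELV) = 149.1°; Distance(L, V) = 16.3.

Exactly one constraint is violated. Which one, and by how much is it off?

Distance(L, V) = 16.3 — off by 3.70.

N = (0.00, 0.00) ✓; NK at 1.400° ✓; |NK| = 29.10 ✓; ∠(NK, KG) = 90.00° ✓; |KG| = 8.100 ✓; ∠KGQ = 53.60° ✓; |GQ| = 23.80 ✓; ∠(GQ, QE) = 90.00° ✓; |QE| = 28.30 ✓; ∠QEL = 128.3° ✓; |EL| = 26.20 ✓; ∠ELV = 149.1° ✓; |LV| = 12.60 ✗.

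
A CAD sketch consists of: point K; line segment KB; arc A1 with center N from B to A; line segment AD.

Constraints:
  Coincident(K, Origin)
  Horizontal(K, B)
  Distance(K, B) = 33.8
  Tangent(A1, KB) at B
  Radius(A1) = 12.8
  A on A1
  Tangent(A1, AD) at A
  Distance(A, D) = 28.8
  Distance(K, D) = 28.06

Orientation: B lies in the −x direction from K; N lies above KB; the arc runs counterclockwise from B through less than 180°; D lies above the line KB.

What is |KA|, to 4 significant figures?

24.26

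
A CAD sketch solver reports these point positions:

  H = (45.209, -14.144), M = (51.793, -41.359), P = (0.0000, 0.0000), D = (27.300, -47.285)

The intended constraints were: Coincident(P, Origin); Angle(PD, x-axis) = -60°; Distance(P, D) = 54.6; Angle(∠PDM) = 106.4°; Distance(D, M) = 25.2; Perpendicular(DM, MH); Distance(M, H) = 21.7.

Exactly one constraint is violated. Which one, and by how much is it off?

Distance(M, H) = 21.7 — off by 6.30.

P = (0.00, 0.00) ✓; PD at -60.00° ✓; |PD| = 54.60 ✓; ∠PDM = 106.4° ✓; |DM| = 25.20 ✓; ∠(DM, MH) = 90.00° ✓; |MH| = 28.00 ✗.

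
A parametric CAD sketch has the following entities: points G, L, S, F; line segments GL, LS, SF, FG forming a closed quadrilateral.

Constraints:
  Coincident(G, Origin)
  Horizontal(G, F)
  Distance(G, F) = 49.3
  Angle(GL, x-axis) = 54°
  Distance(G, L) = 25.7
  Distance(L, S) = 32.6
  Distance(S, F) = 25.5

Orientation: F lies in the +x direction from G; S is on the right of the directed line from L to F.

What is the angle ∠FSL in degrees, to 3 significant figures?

86.2°

Checks: |LS| = 32.60 ✓; |SF| = 25.50 ✓.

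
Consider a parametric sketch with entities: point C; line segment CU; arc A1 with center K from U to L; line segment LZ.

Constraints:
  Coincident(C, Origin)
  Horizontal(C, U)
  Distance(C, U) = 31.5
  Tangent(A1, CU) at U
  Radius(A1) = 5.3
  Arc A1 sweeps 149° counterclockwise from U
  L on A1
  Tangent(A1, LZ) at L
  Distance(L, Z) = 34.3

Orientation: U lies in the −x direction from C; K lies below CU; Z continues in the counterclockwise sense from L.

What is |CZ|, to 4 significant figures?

27.93

On A1, U sits at bearing 90° from K; a 149° counterclockwise sweep puts L at bearing 239°, so L = K + 5.3·(cos 239°, sin 239°) = (-34.23, -9.843). A1 meets LZ tangentially, so KL is at right angles to LZ, so LZ runs along (−sin 239°, cos 239°); with |LZ| = 34.3, Z = (-4.829, -27.51). Then |CZ| = |Z − C| = 27.93.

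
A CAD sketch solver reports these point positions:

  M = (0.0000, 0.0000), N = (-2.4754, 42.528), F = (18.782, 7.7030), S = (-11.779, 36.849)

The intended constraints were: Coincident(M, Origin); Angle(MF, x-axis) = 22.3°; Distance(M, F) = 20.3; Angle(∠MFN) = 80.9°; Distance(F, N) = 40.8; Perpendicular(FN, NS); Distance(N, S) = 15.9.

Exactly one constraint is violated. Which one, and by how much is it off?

Distance(N, S) = 15.9 — off by 5.00.

M = (0.00, 0.00) ✓; MF at 22.30° ✓; |MF| = 20.30 ✓; ∠MFN = 80.90° ✓; |FN| = 40.80 ✓; ∠(FN, NS) = 90.00° ✓; |NS| = 10.90 ✗.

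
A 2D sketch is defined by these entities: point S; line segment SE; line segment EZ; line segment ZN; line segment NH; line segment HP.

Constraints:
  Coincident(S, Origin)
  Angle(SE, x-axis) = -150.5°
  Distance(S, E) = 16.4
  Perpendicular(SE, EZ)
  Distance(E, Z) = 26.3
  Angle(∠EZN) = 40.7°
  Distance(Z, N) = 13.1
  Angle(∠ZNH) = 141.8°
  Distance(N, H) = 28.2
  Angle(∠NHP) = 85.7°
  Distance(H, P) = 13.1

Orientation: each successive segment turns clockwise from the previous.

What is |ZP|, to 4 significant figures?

37.84

∠ZNH = 141.8° gives NH at -58.00° from the x-axis; with |NH| = 28.2, H = (0.04469, -13.54). ∠NHP = 85.7° gives HP at -152.3° from the x-axis; with |HP| = 13.1, P = (-11.55, -19.63). Then |ZP| = |P − Z| = 37.84.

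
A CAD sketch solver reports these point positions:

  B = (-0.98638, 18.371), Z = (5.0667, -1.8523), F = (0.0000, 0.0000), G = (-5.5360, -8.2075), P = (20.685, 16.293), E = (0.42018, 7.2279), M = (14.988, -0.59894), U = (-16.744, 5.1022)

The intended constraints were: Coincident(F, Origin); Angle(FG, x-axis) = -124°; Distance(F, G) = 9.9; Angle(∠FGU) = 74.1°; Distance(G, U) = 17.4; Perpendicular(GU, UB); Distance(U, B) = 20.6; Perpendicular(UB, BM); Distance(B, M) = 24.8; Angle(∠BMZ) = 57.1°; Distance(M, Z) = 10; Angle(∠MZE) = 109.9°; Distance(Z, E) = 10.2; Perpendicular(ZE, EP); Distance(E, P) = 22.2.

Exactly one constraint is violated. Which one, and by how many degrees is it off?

Perpendicular(ZE, EP) — off by 3.00°.

F = (0.00, 0.00) ✓; FG at -124.0° ✓; |FG| = 9.900 ✓; ∠FGU = 74.10° ✓; |GU| = 17.40 ✓; ∠(GU, UB) = 90.00° ✓; |UB| = 20.60 ✓; ∠(UB, BM) = 90.00° ✓; |BM| = 24.80 ✓; ∠BMZ = 57.10° ✓; |MZ| = 10.00 ✓; ∠MZE = 109.9° ✓; |ZE| = 10.20 ✓; ∠(ZE, EP) = 93.00° ✗; |EP| = 22.20 ✓.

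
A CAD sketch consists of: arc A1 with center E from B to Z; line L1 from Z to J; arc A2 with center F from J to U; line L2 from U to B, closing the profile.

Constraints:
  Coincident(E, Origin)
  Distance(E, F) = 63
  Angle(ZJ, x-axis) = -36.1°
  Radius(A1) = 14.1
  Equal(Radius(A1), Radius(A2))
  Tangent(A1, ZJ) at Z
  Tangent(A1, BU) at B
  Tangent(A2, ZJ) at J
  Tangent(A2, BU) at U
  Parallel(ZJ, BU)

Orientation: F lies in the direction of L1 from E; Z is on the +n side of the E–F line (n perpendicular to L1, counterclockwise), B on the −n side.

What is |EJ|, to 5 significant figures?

64.559

The slot axis is L1's direction at -36.1°, so u = (cos -36.1°, sin -36.1°) = (0.80799, -0.58920) and n = (−sin -36.1°, cos -36.1°) = (0.58920, 0.80799). E is at the origin and F lies 63.0 along u from E, so F = 63.0·u = (50.903, -37.119). Tangency of A1 to both parallel lines with radius 14.1 puts Z and B at E ± 14.1·n: Z = (8.3077, 11.393), B = (-8.3077, -11.393). Equal radii place J and U the same way about F: J = F + 14.1·n = (59.211, -25.727), U = F − 14.1·n = (42.596, -48.512). Then |EJ| = |J − E| = 64.559.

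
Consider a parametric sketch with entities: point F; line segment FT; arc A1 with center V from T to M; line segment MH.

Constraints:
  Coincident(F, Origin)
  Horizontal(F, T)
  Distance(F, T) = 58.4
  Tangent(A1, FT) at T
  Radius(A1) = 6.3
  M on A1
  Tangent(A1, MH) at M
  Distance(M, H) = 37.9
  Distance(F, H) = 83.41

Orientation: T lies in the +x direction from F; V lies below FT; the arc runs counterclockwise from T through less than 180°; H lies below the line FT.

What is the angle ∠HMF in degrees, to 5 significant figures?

130.14°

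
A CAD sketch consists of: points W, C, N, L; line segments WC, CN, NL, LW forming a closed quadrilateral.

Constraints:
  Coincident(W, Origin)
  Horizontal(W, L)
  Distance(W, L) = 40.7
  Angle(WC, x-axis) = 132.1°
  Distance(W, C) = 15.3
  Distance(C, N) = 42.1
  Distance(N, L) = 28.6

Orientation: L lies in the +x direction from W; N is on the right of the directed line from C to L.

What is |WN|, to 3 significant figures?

26.8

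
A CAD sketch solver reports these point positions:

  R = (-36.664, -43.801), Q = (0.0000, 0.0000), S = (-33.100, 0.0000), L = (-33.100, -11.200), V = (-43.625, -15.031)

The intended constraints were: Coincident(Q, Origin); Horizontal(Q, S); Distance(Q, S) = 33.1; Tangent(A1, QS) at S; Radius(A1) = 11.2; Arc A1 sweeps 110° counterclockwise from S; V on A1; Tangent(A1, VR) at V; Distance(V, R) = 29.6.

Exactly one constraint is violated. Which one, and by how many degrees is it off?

Tangent(A1, VR) at V — off by 6.40°.

Q = (0.00, 0.00) ✓; Q.y = 0.00, S.y = 0.00 ✓; |QS| = 33.10 ✓; ∠(LS, SQ) = 90.00° ✓; |LS| = 11.20 ✓; bearing(L→V) − bearing(L→S) = 110.0° ✓; |LV| = 11.20 ✓; ∠(LV, VR) = 96.40° ✗; |VR| = 29.60 ✓.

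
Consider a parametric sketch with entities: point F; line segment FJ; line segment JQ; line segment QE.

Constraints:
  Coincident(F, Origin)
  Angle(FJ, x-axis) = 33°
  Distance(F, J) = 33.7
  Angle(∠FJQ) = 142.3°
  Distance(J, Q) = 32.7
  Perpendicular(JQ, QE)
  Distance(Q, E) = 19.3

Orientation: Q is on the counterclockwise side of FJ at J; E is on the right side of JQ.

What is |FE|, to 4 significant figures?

71.53

F is at the origin; FJ runs at 33.0° with length 33.7, so J = 33.7·(cos 33.0°, sin 33.0°) = (28.26, 18.35). ∠FJQ = 142.3°, so JQ runs at 33.0° + (180° − 142.3°) = 70.70° from the x-axis; with |JQ| = 32.7, Q = J + 32.7·(cos 70.70°, sin 70.70°) = (39.07, 49.22). JQ is perpendicular to QE; with |QE| = 19.3 on the right of JQ, E = Q + 19.3·(0.9438, -0.3305) = (57.29, 42.84). Then |FE| = |E − F| = 71.53.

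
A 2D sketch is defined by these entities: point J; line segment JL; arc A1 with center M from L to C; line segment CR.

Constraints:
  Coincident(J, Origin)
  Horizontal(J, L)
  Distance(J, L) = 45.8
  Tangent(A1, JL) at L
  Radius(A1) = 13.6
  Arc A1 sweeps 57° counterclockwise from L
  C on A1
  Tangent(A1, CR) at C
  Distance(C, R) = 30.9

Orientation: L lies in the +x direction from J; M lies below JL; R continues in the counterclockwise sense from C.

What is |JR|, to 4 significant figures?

36.60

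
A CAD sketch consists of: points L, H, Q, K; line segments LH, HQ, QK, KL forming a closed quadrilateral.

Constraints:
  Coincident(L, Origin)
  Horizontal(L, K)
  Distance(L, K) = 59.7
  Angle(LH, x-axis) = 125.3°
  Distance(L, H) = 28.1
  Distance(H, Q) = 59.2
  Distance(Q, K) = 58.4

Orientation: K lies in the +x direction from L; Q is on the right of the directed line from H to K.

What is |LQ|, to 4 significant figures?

31.79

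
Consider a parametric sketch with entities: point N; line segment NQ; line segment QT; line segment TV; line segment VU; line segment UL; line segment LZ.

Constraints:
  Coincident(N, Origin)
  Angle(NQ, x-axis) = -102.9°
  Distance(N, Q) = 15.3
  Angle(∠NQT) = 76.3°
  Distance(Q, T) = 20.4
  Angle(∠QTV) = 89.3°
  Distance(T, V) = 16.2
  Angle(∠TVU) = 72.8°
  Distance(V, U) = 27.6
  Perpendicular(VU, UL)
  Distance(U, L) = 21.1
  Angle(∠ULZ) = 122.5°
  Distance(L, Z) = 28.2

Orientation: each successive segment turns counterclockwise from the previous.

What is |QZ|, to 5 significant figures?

33.869

N is at the origin; NQ runs at -102.9° with length 15.3, so Q = (-3.4157, -14.914). ∠NQT = 76.3° gives QT at 0.80000° from the x-axis; with |QT| = 20.4, T = (16.982, -14.629). ∠QTV = 89.3° gives TV at 91.500° from the x-axis; with |TV| = 16.2, V = (16.558, 1.5654). ∠TVU = 72.8° gives VU at -161.30° from the x-axis; with |VU| = 27.6, U = (-9.5848, -7.2835). VU ⟂ UL, so UL runs at -71.300°; with |UL| = 21.1, L = (-2.8199, -27.270). ∠ULZ = 122.5° gives LZ at -13.800° from the x-axis; with |LZ| = 28.2, Z = (24.566, -33.996). Then |QZ| = |Z − Q| = 33.869.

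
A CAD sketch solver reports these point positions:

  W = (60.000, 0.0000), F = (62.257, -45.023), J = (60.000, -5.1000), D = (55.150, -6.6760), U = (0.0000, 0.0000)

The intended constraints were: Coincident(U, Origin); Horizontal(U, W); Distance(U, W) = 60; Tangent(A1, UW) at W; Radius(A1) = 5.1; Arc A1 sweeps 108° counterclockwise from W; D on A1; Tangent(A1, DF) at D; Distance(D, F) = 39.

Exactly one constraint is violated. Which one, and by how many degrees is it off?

Tangent(A1, DF) at D — off by 7.50°.

U = (0.00, 0.00) ✓; U.y = 0.00, W.y = 0.00 ✓; |UW| = 60.00 ✓; ∠(JW, WU) = 90.00° ✓; |JW| = 5.100 ✓; bearing(J→D) − bearing(J→W) = 108.0° ✓; |JD| = 5.100 ✓; ∠(JD, DF) = 97.50° ✗; |DF| = 39.00 ✓.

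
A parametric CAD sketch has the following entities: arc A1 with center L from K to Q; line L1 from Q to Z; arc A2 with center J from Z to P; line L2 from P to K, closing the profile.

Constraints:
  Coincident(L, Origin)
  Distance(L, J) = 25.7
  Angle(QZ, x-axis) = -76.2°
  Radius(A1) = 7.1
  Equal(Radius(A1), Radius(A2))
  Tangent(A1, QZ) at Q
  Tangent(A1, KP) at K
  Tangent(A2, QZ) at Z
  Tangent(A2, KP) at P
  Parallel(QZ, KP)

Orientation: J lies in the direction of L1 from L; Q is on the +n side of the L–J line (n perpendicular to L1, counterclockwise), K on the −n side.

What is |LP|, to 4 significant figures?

26.66

Tangency of A1 to both parallel lines with radius 7.1 puts Q and K at L ± 7.1·n: Q = (6.895, 1.694), K = (-6.895, -1.694). Equal radii place Z and P the same way about J: Z = J + 7.1·n = (13.03, -23.26), P = J − 7.1·n = (-0.7647, -26.65). Then |LP| = |P − L| = 26.66.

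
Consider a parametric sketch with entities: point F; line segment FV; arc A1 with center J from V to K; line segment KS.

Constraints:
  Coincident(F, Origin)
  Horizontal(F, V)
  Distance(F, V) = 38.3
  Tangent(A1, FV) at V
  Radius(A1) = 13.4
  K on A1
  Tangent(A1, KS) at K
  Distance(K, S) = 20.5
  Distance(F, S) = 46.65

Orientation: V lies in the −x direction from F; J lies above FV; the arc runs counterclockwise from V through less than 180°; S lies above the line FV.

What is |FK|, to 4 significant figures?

29.92

Checks: |JK| = 13.40 ✓; ∠(JK, KS) = 90.00° ✓; |KS| = 20.50 ✓; |FS| = 46.65 ✓.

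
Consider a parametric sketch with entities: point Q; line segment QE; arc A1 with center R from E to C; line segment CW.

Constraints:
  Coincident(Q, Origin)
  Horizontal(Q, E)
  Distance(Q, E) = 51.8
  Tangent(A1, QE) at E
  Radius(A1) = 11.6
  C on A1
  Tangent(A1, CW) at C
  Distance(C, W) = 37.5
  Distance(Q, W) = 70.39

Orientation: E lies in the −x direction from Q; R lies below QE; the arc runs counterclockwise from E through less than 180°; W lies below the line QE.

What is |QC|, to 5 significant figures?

64.567

Q is at the origin; Q and E share the same y with |QE| = 51.8 and E on the −x side, so E = (-51.800, 0.0000). The tangent condition forces RE to be normal to QE, so R = E + (0, -11.6) = (-51.800, -11.600). Since RC ⟂ CW (tangency), |RW| = √(11.6² + 37.5²) = 39.253 regardless of where C sits on A1. So W lies on both circle(Q, 70.39) and circle(R, 39.253); the below-QE intersection is W = (-48.790, -50.738). C is the foot of the tangent from W: C = (-62.586, -15.868).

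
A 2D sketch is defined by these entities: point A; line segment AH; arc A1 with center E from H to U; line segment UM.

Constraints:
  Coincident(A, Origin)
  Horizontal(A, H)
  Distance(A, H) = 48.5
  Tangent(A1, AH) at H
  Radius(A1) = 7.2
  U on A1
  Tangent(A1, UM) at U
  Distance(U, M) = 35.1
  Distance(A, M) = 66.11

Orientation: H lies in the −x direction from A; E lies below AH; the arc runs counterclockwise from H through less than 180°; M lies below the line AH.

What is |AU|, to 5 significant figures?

56.231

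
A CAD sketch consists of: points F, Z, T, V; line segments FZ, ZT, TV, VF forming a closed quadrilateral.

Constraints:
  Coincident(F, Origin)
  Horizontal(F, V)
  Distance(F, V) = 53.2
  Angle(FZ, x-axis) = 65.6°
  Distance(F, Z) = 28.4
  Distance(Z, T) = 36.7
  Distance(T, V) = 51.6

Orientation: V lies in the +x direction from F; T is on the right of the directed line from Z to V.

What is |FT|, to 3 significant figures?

9.98

F is at the origin; FV is horizontal with |FV| = 53.2 and V in +x, so V = (53.2, 0). FZ runs at 65.6° with |FZ| = 28.4, so Z = (11.7, 25.9). T is determined by |ZT| = 36.7 and |TV| = 51.6 together: it lies at the intersection of circle(Z, 36.7) and circle(V, 51.6). With |ZV| = 48.9, the foot of the radical line on ZV is 11.0 from Z and the perpendicular offset is √(36.7² − 11.0²) = 35.0. Taking the right-of-ZV solution: T = (2.51, -9.66).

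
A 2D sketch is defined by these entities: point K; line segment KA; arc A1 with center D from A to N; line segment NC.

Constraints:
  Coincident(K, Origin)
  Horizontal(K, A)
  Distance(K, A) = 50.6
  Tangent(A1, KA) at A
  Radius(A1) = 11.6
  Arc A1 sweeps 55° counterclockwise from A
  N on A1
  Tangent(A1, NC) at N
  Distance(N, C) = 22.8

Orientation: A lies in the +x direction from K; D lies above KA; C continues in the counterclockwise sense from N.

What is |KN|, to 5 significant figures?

60.305

A1 meets KA tangentially, so DA is at right angles to KA, so D = A + (0, 11.6) = (50.600, 11.600). On A1, A sits at bearing -90° from D; a 55° counterclockwise sweep puts N at bearing -35°, so N = D + 11.6·(cos -35°, sin -35°) = (60.102, 4.9465). Then |KN| = |N − K| = 60.305.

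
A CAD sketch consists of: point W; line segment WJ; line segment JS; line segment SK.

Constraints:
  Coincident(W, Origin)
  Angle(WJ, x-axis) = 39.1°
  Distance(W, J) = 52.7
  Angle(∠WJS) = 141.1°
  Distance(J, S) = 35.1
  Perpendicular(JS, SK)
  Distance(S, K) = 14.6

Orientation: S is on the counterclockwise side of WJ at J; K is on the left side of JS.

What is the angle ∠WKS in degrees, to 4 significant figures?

103.7°

∠WJS = 141.1°, so JS runs at 39.1° + (180° − 141.1°) = 78.00° from the x-axis; with |JS| = 35.1, S = J + 35.1·(cos 78.00°, sin 78.00°) = (48.20, 67.57). The perpendicularity gives SK at right angles to JS; with |SK| = 14.6 on the left of JS, K = S + 14.6·(-0.9781, 0.2079) = (33.91, 70.61). Then cos ∠WKS = KW·KS / (|KW||KS|), giving 103.7°.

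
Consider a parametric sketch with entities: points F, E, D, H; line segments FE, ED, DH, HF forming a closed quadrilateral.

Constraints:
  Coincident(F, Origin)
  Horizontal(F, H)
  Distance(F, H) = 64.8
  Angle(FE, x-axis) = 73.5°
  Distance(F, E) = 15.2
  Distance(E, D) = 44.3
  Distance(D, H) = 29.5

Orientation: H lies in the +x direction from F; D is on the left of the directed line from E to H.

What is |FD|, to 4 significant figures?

53.30

F is at the origin; F and H share the same y with |FH| = 64.8 and H in +x, so H = (64.8, 0). FE runs at 73.5° with |FE| = 15.2, so E = (4.317, 14.57). D is determined by |ED| = 44.3 and |DH| = 29.5 together: it lies at the intersection of circle(E, 44.3) and circle(H, 29.5). With |EH| = 62.21, the foot of the radical line on EH is 39.89 from E and the perpendicular offset is √(44.3² − 39.89²) = 19.28. Taking the left-of-EH solution: D = (47.61, 23.97).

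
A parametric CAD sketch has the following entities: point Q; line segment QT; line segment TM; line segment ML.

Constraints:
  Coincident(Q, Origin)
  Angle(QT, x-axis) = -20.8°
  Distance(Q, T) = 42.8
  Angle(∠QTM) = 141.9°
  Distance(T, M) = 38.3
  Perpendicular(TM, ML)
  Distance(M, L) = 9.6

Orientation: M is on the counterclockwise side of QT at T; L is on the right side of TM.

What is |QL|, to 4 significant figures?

80.49

∠QTM = 141.9°, so TM runs at -20.8° + (180° − 141.9°) = 17.30° from the x-axis; with |TM| = 38.3, M = T + 38.3·(cos 17.30°, sin 17.30°) = (76.58, -3.809). The perpendicularity gives ML at right angles to TM; with |ML| = 9.6 on the right of TM, L = M + 9.6·(0.2974, -0.9548) = (79.43, -12.97). Then |QL| = |L − Q| = 80.49.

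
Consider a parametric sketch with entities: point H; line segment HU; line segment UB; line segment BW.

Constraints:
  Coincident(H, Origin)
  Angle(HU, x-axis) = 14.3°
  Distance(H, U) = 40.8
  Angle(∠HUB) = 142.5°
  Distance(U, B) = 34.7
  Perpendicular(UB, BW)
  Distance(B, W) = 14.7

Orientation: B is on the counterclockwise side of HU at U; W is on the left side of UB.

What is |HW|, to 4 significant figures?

67.83

H is at the origin; HU runs at 14.3° with length 40.8, so U = 40.8·(cos 14.3°, sin 14.3°) = (39.54, 10.08). ∠HUB = 142.5°, so UB runs at 14.3° + (180° − 142.5°) = 51.80° from the x-axis; with |UB| = 34.7, B = U + 34.7·(cos 51.80°, sin 51.80°) = (60.99, 37.35). UB ⟂ BW; with |BW| = 14.7 on the left of UB, W = B + 14.7·(-0.7859, 0.6184) = (49.44, 46.44). Then |HW| = |W − H| = 67.83.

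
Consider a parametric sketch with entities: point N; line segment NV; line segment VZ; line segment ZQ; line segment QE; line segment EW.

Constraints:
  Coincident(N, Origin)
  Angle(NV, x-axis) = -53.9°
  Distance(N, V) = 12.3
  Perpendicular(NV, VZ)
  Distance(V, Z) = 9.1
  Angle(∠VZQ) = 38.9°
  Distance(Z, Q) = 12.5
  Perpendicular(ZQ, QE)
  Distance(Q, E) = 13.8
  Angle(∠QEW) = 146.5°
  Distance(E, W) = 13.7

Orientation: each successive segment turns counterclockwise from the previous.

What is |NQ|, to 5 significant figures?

4.4946

N is at the origin; NV runs at -53.9° with length 12.3, so V = (7.2471, -9.9383). NV is perpendicular to VZ, so VZ runs at 36.100°; with |VZ| = 9.1, Z = (14.600, -4.5766). ∠VZQ = 38.9° gives ZQ at 177.20° from the x-axis; with |ZQ| = 12.5, Q = (2.1147, -3.9660). Then |NQ| = |Q − N| = 4.4946.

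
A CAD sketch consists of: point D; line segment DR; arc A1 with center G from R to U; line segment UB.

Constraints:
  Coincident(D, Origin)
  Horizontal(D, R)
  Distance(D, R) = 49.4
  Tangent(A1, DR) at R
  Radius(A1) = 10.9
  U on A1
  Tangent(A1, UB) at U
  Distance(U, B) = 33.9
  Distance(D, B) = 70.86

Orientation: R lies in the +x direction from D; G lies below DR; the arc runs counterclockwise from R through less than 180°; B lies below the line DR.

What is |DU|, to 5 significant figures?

42.418

D is at the origin; DR is horizontal with |DR| = 49.4 and R on the +x side, so R = (49.400, 0.0000). Since A1 is tangent to DR there, GR ⟂ DR, so G = R + (0, -10.9) = (49.400, -10.900). Since GU ⟂ UB (tangency), |GB| = √(10.9² + 33.9²) = 35.609 regardless of where U sits on A1. So B lies on both circle(D, 70.86) and circle(G, 35.609); the below-DR intersection is B = (53.684, -46.251). U is the foot of the tangent from B: U = (39.500, -15.461).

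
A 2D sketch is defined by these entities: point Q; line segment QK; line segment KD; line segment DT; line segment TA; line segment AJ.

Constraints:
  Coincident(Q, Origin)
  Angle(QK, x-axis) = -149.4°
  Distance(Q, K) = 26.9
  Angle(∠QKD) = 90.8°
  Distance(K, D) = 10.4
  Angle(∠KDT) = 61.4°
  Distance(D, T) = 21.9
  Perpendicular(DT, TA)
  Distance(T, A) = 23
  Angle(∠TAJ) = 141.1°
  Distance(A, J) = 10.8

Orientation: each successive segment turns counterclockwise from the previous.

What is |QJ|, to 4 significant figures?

37.40

The perpendicularity gives TA at right angles to DT, so TA runs at 148.4°; with |TA| = 23.0, A = (-26.10, 7.987). ∠TAJ = 141.1° gives AJ at -172.7° from the x-axis; with |AJ| = 10.8, J = (-36.81, 6.614). Then |QJ| = |J − Q| = 37.40.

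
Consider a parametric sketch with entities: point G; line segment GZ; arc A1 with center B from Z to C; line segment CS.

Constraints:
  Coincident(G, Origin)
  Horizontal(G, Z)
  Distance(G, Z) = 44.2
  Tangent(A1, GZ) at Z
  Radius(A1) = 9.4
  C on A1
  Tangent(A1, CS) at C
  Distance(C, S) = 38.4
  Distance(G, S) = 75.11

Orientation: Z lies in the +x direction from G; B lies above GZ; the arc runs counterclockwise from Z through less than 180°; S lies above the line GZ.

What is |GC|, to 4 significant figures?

54.07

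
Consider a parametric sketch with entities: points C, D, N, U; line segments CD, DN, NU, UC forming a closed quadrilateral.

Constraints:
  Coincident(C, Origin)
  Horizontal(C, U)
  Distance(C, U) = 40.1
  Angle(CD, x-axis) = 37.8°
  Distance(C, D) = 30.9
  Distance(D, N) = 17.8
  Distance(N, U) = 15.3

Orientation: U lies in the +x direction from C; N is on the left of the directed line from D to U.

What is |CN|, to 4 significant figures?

44.50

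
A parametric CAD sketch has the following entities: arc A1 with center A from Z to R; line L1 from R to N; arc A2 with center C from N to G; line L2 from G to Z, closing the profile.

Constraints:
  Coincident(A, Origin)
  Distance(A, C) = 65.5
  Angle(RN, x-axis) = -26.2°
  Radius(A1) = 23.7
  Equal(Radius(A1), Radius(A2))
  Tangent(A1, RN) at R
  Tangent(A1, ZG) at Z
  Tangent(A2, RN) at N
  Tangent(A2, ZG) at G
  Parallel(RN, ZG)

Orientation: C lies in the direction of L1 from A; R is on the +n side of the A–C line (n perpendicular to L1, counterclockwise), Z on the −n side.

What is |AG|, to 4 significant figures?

69.66

The slot axis is L1's direction at -26.2°, so u = (cos -26.2°, sin -26.2°) = (0.8973, -0.4415) and n = (−sin -26.2°, cos -26.2°) = (0.4415, 0.8973). A is at the origin and C lies 65.5 along u from A, so C = 65.5·u = (58.77, -28.92). Tangency of A1 to both parallel lines with radius 23.7 puts R and Z at A ± 23.7·n: R = (10.46, 21.27), Z = (-10.46, -21.27). Equal radii place N and G the same way about C: N = C + 23.7·n = (69.23, -7.654), G = C − 23.7·n = (48.31, -50.18). Then |AG| = |G − A| = 69.66.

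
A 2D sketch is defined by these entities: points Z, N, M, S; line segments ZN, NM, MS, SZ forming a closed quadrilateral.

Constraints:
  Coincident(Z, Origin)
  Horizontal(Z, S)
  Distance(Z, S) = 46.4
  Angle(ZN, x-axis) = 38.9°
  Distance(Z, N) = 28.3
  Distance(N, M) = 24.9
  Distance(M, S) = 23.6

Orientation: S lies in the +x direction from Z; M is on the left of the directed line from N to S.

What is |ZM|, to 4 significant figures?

51.91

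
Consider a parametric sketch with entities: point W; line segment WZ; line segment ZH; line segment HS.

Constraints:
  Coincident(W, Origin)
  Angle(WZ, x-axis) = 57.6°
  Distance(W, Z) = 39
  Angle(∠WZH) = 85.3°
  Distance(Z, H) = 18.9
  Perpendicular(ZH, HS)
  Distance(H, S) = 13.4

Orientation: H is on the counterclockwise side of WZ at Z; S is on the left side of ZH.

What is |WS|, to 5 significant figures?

29.921

W is at the origin; WZ runs at 57.6° with length 39.0, so Z = 39.0·(cos 57.6°, sin 57.6°) = (20.897, 32.929). ∠WZH = 85.3°, so ZH runs at 57.6° + (180° − 85.3°) = 152.30° from the x-axis; with |ZH| = 18.9, H = Z + 18.9·(cos 152.30°, sin 152.30°) = (4.1633, 41.714). The perpendicularity gives HS at right angles to ZH; with |HS| = 13.4 on the left of ZH, S = H + 13.4·(-0.46484, -0.88539) = (-2.0656, 29.850). Then |WS| = |S − W| = 29.921.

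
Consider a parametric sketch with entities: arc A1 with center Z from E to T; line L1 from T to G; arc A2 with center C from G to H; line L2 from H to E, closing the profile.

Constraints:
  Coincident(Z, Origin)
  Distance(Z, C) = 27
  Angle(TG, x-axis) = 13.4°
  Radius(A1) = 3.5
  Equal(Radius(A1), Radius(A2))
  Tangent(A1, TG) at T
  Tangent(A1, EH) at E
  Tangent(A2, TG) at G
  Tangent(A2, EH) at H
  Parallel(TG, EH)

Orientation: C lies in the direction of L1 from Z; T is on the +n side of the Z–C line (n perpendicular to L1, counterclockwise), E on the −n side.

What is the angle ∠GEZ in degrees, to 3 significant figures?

75.5°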